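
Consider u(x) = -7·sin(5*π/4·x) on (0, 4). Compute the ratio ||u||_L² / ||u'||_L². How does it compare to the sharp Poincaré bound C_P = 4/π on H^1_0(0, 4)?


||u||_L² / ||u'||_L² = 4/(5*π) < C_P = 4/π.

u(x) = -7·sin(5*π/4·x), so u'(x) = -35*π*cos(5*π*x/4)/4.
Writing u(x) = A·sin(kπx/L) with A = -7 and k = 5, use ∫_0^L sin²(kπx/L) dx = L/2 and ∫_0^L cos²(kπx/L) dx = L/2.
u² = 49·sin²(5*π/4·x) and (u')² = 1225*π^2/16·cos²(5*π/4·x), and each of sin², cos² integrates to L/2 = 2 over (0, 4).
∫_0^4 u² dx = 98, so ||u||_L² = 7*sqrt(2).
∫_0^4 (u')² dx = 1225*π^2/8, so ||u'||_L² = 35*sqrt(2)*π/4.
Ratio ||u||_L² / ||u'||_L² = 4/(5*π).
Sharp Poincaré constant on H^1_0(0, 4) is C_P = L/π = 4/π, achieved by sin(π/4·x).
This is the k = 5 harmonic; the ratio L/(kπ) is strictly less than C_P = L/π, consistent with the sharp inequality ||u||_L² ≤ C_P ||u'||_L².


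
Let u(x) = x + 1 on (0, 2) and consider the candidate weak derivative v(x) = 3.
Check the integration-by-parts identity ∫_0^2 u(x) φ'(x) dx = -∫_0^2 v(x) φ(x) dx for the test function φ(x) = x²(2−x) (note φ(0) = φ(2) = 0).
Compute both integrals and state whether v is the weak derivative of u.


LHS = -4/3, RHS = -4. No, v is not the weak derivative of u.

u(x) = x + 1, classical derivative u'(x) = 1.
φ(x) = x²(2−x), so φ'(x) = x*(4 - 3*x).
Note φ(0) = φ(2) = 0, so the boundary term u·φ vanishes.
LHS = ∫_0^2 u(x) φ'(x) dx = ∫_0^2 (-3*x^3 + x^2 + 4*x) dx. Term by term:
  ∫_0^2 -3*x^3 dx = -12;  ∫_0^2 x^2 dx = 8/3;  ∫_0^2 4*x dx = 8.
Sum: -12 + 8/3 + 8 = -4/3.
So LHS = -4/3.
∫_0^2 v(x) φ(x) dx = ∫_0^2 (-3*x^3 + 6*x^2) dx. Term by term:
  ∫_0^2 -3*x^3 dx = -12;  ∫_0^2 6*x^2 dx = 16.
Sum: -12 + 16 = 4.
So RHS = -∫_0^2 v(x) φ(x) dx = -4.
LHS − RHS = 8/3 ≠ 0, so the identity fails.
(For a valid weak derivative the identity must hold for EVERY test function, in particular this one. The failure shows v is NOT the weak derivative of u.)
Correct weak derivative would be u'(x) = 1.


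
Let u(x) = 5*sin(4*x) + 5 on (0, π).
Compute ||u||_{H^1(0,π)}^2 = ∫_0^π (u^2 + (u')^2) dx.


||u||_{H^1(0,π)}^2 = 475*π/2

u'(x) = 20*cos(4*x).
Expand u² and (u')² and integrate term by term on (0, π), using: for integers n ≥ 1, ∫_0^π sin²(nx) dx = ∫_0^π cos²(nx) dx = π/2; for n ≠ n', ∫_0^π sin(nx)sin(n'x) dx = ∫_0^π cos(nx)cos(n'x) dx = 0; and by product-to-sum, ∫_0^π sin(nx)cos(n'x) dx = ½∫_0^π [sin((n+n')x) + sin((n−n')x)] dx, which is 0 when n+n' is even and 2n/(n²−n'²) when n+n' is odd (it need not vanish on (0, π)). For the constant mode: ∫_0^π 1 dx = π, ∫_0^π cos(nx) dx = 0, ∫_0^π sin(nx) dx = (1−(−1)^n)/n.
  u² squared terms: (5)²·∫1 dx = 25·π = 25*π;  (5)²·∫sin(4x)² dx = 25·π/2 = 25*π/2.
  u² cross terms: 2·(5)·(5)·∫1·sin(4x) dx = 50·(0) = 0.
  So ∫_0^π u² dx = 25*π + 25*π/2 + 0 = 75*π/2.
  (u')² squared terms: (20)²·∫cos(4x)² dx = 400·π/2 = 200*π.
  So ∫_0^π (u')² dx = 200*π.
||u||_{H^1}^2 = (75*π/2) + (200*π) = 475*π/2.


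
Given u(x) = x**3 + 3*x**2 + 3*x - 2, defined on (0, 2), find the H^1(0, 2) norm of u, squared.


||u||_{H^1}^2 = 22606/35

The H^1 norm (squared) on an interval (0, L) is
  ||u||_{H^1}^2 = ∫_0^L u(x)^2 dx + ∫_0^L u'(x)^2 dx.
Compute u'(x) = 3*x**2 + 6*x + 3.
Then u(x)^2 = x**6 + 6*x**5 + 15*x**4 + 14*x**3 - 3*x**2 - 12*x + 4 and u'(x)^2 = 9*x**4 + 36*x**3 + 54*x**2 + 36*x + 9.
Integrate each monomial from 0 to 2 using ∫_0^2 c·x^n dx = c·2^(n+1)/(n+1):
  ∫_0^2 u(x)^2 dx = ∫_0^2 (x^6 + 6*x^5 + 15*x^4 + 14*x^3 - 3*x^2 - 12*x + 4) dx. Term by term:
    ∫_0^2 x^6 dx = 128/7;  ∫_0^2 6*x^5 dx = 64;  ∫_0^2 15*x^4 dx = 96;
    ∫_0^2 14*x^3 dx = 56;  ∫_0^2 -3*x^2 dx = -8;  ∫_0^2 -12*x dx = -24;
    ∫_0^2 4 dx = 8.
  Sum: 128/7 + 64 + 96 + 56 − 8 − 24 + 8 = 1472/7.
  ∫_0^2 u'(x)^2 dx = ∫_0^2 (9*x^4 + 36*x^3 + 54*x^2 + 36*x + 9) dx. Term by term:
    ∫_0^2 9*x^4 dx = 288/5;  ∫_0^2 36*x^3 dx = 144;  ∫_0^2 54*x^2 dx = 144;
    ∫_0^2 36*x dx = 72;  ∫_0^2 9 dx = 18.
  Sum: 288/5 + 144 + 144 + 72 + 18 = 2178/5.
Adding: ||u||_{H^1}^2 = 1472/7 + 2178/5 = 22606/35.


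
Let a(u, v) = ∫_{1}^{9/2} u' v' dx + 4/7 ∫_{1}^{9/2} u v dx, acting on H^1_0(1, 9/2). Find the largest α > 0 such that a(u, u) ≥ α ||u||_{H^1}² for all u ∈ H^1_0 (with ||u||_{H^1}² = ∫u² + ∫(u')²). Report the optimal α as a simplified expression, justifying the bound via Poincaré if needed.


α = 4*(7 + π^2)/(4*π^2 + 49)

Coercivity of a(·,·) on H^1_0(1, 9/2) means a(u, u) ≥ α ||u||_{H^1}² for every u ∈ H^1_0.
The interval has length L = 7/2, and Poincaré/coercivity depend only on L. Here a(u, u) = ∫(u')² + (4/7)·∫u².
Here 0 < c = 4/7 < 1. The condition a(u,u) ≥ α||u||_{H^1}² reads (1−α)∫(u')² ≥ (α−c)∫u². Any admissible α is ≤ 1 (rapidly oscillating u have ∫u²/∫(u')² → 0), and α = 1 would force 0 ≥ (1−c)∫u², impossible since c < 1; so 1−α > 0. By the sharp Poincaré inequality on H^1_0 of an interval of length L, ∫(u')² ≥ (π/L)²∫u² with equality for the first sine mode sin(π(x−x₀)/L) (x₀ the left endpoint), so the inequality holds for all u iff (1−α)(π/L)² ≥ α − c, i.e. α ≤ ((π/L)² + c)/((π/L)² + 1) = (1 + c(L/π)²)/(1 + (L/π)²). With (π/L)² = 4*π^2/49 and c = 4/7, the largest admissible constant is α = ((π/L)² + c)/((π/L)² + 1).
Simplifying, α = 4*(7 + π^2)/(4*π^2 + 49).


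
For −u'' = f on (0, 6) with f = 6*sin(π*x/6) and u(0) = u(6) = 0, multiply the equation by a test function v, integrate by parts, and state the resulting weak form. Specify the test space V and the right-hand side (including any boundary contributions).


V = H^1_0(0, 6) (so v(0) = v(6) = 0); weak form: ∫_0^6 u'v' dx = ∫_0^6 (6*sin(π*x/6)) v dx for all v ∈ V.

Multiply both sides by a test function v and integrate from 0 to 6:
  ∫_0^6 −u''(x) v(x) dx = ∫_0^6 f(x) v(x) dx.
Integrate the LHS by parts once:
  ∫_0^6 −u'' v dx = −[u'(x) v(x)]_0^6 + ∫_0^6 u'(x) v'(x) dx.
Thus ∫_0^6 u'(x) v'(x) dx = ∫_0^6 f(x) v(x) dx + [u'(x) v(x)]_0^6.
Choose V so that boundary terms are either known or forced to vanish.
u is Dirichlet: u(0) = u(6) = 0. Let V = H^1_0(0, 6); then v(0) = v(6) = 0, and [u' v]_0^6 = 0.
Weak formulation: find u (satisfying any essential BC) such that ∫_0^6 u'(x) v'(x) dx = ∫_0^6 f v dx for all v ∈ V.
Substituting f(x) = 6*sin(π*x/6), the right-hand side is ∫_0^6 (6*sin(π*x/6)) v dx.


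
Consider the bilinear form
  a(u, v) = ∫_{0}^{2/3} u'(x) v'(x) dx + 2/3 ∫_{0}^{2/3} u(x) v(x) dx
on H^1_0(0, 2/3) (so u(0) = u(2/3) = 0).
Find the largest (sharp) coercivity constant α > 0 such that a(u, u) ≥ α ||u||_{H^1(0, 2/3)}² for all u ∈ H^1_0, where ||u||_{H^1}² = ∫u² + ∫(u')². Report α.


α = (8 + 27*π^2)/(3*(4 + 9*π^2))

Coercivity of a(·,·) on H^1_0(0, 2/3) means a(u, u) ≥ α ||u||_{H^1}² for every u ∈ H^1_0.
The interval has length L = 2/3, and Poincaré/coercivity depend only on L. Here a(u, u) = ∫(u')² + (2/3)·∫u².
Here 0 < c = 2/3 < 1. The condition a(u,u) ≥ α||u||_{H^1}² reads (1−α)∫(u')² ≥ (α−c)∫u². Any admissible α is ≤ 1 (rapidly oscillating u have ∫u²/∫(u')² → 0), and α = 1 would force 0 ≥ (1−c)∫u², impossible since c < 1; so 1−α > 0. By the sharp Poincaré inequality on H^1_0 of an interval of length L, ∫(u')² ≥ (π/L)²∫u² with equality for the first sine mode sin(π(x−x₀)/L) (x₀ the left endpoint), so the inequality holds for all u iff (1−α)(π/L)² ≥ α − c, i.e. α ≤ ((π/L)² + c)/((π/L)² + 1) = (1 + c(L/π)²)/(1 + (L/π)²). With (π/L)² = 9*π^2/4 and c = 2/3, the largest admissible constant is α = ((π/L)² + c)/((π/L)² + 1).
Simplifying, α = (8 + 27*π^2)/(3*(4 + 9*π^2)).


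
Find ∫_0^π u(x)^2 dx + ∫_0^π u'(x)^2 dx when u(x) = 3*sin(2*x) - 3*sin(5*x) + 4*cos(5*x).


||u||_{H^1(0,π)}^2 = -832/7 + 695*π/2

u'(x) = -20*sin(5*x) + 6*cos(2*x) - 15*cos(5*x).
Expand u² and (u')² and integrate term by term on (0, π), using: for integers n ≥ 1, ∫_0^π sin²(nx) dx = ∫_0^π cos²(nx) dx = π/2; for n ≠ n', ∫_0^π sin(nx)sin(n'x) dx = ∫_0^π cos(nx)cos(n'x) dx = 0; and by product-to-sum, ∫_0^π sin(nx)cos(n'x) dx = ½∫_0^π [sin((n+n')x) + sin((n−n')x)] dx, which is 0 when n+n' is even and 2n/(n²−n'²) when n+n' is odd (it need not vanish on (0, π)).
  u² squared terms: (-3)²·∫sin(5x)² dx = 9·π/2 = 9*π/2;  (3)²·∫sin(2x)² dx = 9·π/2 = 9*π/2;  (4)²·∫cos(5x)² dx = 16·π/2 = 8*π.
  u² cross terms: 2·(-3)·(3)·∫sin(5x)·sin(2x) dx = -18·(0) = 0;  2·(-3)·(4)·∫sin(5x)·cos(5x) dx = -24·(0) = 0;  2·(3)·(4)·∫sin(2x)·cos(5x) dx = 24·(-4/21) = -32/7.
  So ∫_0^π u² dx = 9*π/2 + 9*π/2 + 8*π + 0 + 0 − 32/7 = -32/7 + 17*π.
  (u')² squared terms: (-20)²·∫sin(5x)² dx = 400·π/2 = 200*π;  (-15)²·∫cos(5x)² dx = 225·π/2 = 225*π/2;  (6)²·∫cos(2x)² dx = 36·π/2 = 18*π.
  (u')² cross terms: 2·(-20)·(-15)·∫sin(5x)·cos(5x) dx = 600·(0) = 0;  2·(-20)·(6)·∫sin(5x)·cos(2x) dx = -240·(10/21) = -800/7;  2·(-15)·(6)·∫cos(5x)·cos(2x) dx = -180·(0) = 0.
  So ∫_0^π (u')² dx = 200*π + 225*π/2 + 18*π + 0 − 800/7 + 0 = -800/7 + 661*π/2.
||u||_{H^1}^2 = (-32/7 + 17*π) + (-800/7 + 661*π/2) = -832/7 + 695*π/2.


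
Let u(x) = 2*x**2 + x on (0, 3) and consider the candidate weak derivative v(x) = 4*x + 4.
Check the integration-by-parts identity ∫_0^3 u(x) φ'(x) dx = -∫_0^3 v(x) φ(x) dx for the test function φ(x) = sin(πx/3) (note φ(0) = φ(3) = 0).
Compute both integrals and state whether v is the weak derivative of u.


LHS = -42/π, RHS = -60/π. No, v is not the weak derivative of u.

u(x) = 2*x**2 + x, classical derivative u'(x) = 4*x + 1.
φ(x) = sin(πx/3), so φ'(x) = π*cos(π*x/3)/3.
Note φ(0) = φ(3) = 0, so the boundary term u·φ vanishes.
LHS = ∫_0^3 u(x) φ'(x) dx = ∫_0^3 (2*π*x^2*cos(π*x/3)/3 + π*x*cos(π*x/3)/3) dx. Term by term:
  ∫_0^3 π*x*cos(π*x/3)/3 dx = -6/π;  ∫_0^3 2*π*x^2*cos(π*x/3)/3 dx = -36/π.
Sum: -6/π − 36/π = -42/π.
So LHS = -42/π.
∫_0^3 v(x) φ(x) dx = ∫_0^3 (4*x*sin(π*x/3) + 4*sin(π*x/3)) dx. Term by term:
  ∫_0^3 4*sin(π*x/3) dx = 24/π;  ∫_0^3 4*x*sin(π*x/3) dx = 36/π.
Sum: 24/π + 36/π = 60/π.
So RHS = -∫_0^3 v(x) φ(x) dx = -60/π.
LHS − RHS = 18/π ≠ 0, so the identity fails.
(For a valid weak derivative the identity must hold for EVERY test function, in particular this one. The failure shows v is NOT the weak derivative of u.)
Correct weak derivative would be u'(x) = 4*x + 1.


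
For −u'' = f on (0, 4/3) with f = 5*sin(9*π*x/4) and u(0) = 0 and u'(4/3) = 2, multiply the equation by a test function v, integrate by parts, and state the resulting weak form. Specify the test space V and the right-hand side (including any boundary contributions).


V = {v ∈ H^1(0, 4/3) : v(0) = 0} (test functions vanish at x = 0 where u is specified); weak form: ∫_0^4/3 u'v' dx = ∫_0^4/3 (5*sin(9*π*x/4)) v dx + 2·v(4/3) for all v ∈ V.

Multiply both sides by a test function v and integrate from 0 to 4/3:
  ∫_0^4/3 −u''(x) v(x) dx = ∫_0^4/3 f(x) v(x) dx.
Integrate the LHS by parts once:
  ∫_0^4/3 −u'' v dx = −[u'(x) v(x)]_0^4/3 + ∫_0^4/3 u'(x) v'(x) dx.
Thus ∫_0^4/3 u'(x) v'(x) dx = ∫_0^4/3 f(x) v(x) dx + [u'(x) v(x)]_0^4/3.
Choose V so that boundary terms are either known or forced to vanish.
Mixed BC: u(0) = 0 (Dirichlet) and u'(4/3) = 2 (Neumann). Define V = {v ∈ H^1(0, 4/3) : v(0) = 0}. Then [u' v]_0^4/3 = u'(4/3)·v(4/3) − u'(0)·0 = 2·v(4/3).
Weak formulation: find u (satisfying any essential BC) such that ∫_0^4/3 u'(x) v'(x) dx = ∫_0^4/3 f v dx + 2·v(4/3) for all v ∈ V (Dirichlet at 0 absorbed into V; Neumann datum at x = 4/3 contributes the boundary term).
Substituting f(x) = 5*sin(9*π*x/4), the right-hand side is ∫_0^4/3 (5*sin(9*π*x/4)) v dx + 2·v(4/3).


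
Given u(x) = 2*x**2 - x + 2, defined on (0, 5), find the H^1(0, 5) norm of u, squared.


||u||_{H^1}^2 = 8375/3

The H^1 norm (squared) on an interval (0, L) is
  ||u||_{H^1}^2 = ∫_0^L u(x)^2 dx + ∫_0^L u'(x)^2 dx.
Compute u'(x) = 4*x - 1.
Then u(x)^2 = 4*x**4 - 4*x**3 + 9*x**2 - 4*x + 4 and u'(x)^2 = 16*x**2 - 8*x + 1.
Integrate each monomial from 0 to 5 using ∫_0^5 c·x^n dx = c·5^(n+1)/(n+1):
  ∫_0^5 u(x)^2 dx = ∫_0^5 (4*x^4 - 4*x^3 + 9*x^2 - 4*x + 4) dx. Term by term:
    ∫_0^5 4*x^4 dx = 2500;  ∫_0^5 -4*x^3 dx = -625;  ∫_0^5 9*x^2 dx = 375;
    ∫_0^5 -4*x dx = -50;  ∫_0^5 4 dx = 20.
  Sum: 2500 − 625 + 375 − 50 + 20 = 2220.
  ∫_0^5 u'(x)^2 dx = ∫_0^5 (16*x^2 - 8*x + 1) dx. Term by term:
    ∫_0^5 16*x^2 dx = 2000/3;  ∫_0^5 -8*x dx = -100;  ∫_0^5 1 dx = 5.
  Sum: 2000/3 − 100 + 5 = 1715/3.
Adding: ||u||_{H^1}^2 = 2220 + 1715/3 = 8375/3.


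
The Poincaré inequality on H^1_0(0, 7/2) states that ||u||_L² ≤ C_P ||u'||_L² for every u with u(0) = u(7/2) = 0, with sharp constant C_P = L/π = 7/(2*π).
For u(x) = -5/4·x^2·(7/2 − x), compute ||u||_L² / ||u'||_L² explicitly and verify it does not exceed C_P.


||u||_L² / ||u'||_L² = sqrt(14)/4 < C_P = 7/(2*π).

u(x) = -5/4·x^2·(7/2 − x), so u'(x) = 5*x*(3*x - 7)/4.
u(x) = -5/4·x^2·(7/2 − x) vanishes at x = 0 and x = 7/2, so u ∈ H^1_0(0, 7/2). Differentiate via the product rule and integrate the resulting polynomials term by term.
  ∫_0^7/2 u² dx = ∫_0^7/2 (25*x^6/16 - 175*x^5/16 + 1225*x^4/64) dx. Term by term:
    ∫_0^7/2 25*x^6/16 dx = 2941225/2048;  ∫_0^7/2 -175*x^5/16 dx = -20588575/6144;  ∫_0^7/2 1225*x^4/64 dx = 4117715/2048.
  Sum: 2941225/2048 − 20588575/6144 + 4117715/2048 = 588245/6144.
  ∫_0^7/2 (u')² dx = ∫_0^7/2 (225*x^4/16 - 525*x^3/8 + 1225*x^2/16) dx. Term by term:
    ∫_0^7/2 225*x^4/16 dx = 756315/512;  ∫_0^7/2 -525*x^3/8 dx = -1260525/512;  ∫_0^7/2 1225*x^2/16 dx = 420175/384.
  Sum: 756315/512 − 1260525/512 + 420175/384 = 84035/768.
∫_0^7/2 u² dx = 588245/6144, so ||u||_L² = 343*sqrt(30)/192.
∫_0^7/2 (u')² dx = 84035/768, so ||u'||_L² = 49*sqrt(105)/48.
Ratio ||u||_L² / ||u'||_L² = sqrt(14)/4.
Sharp Poincaré constant on H^1_0(0, 7/2) is C_P = L/π = 7/(2*π), achieved by sin(2*π/7·x).
A polynomial bump cannot attain the sharp Poincaré constant (only the first sine eigenfunction does), so the ratio is strictly less than C_P, consistent with ||u||_L² ≤ C_P ||u'||_L².


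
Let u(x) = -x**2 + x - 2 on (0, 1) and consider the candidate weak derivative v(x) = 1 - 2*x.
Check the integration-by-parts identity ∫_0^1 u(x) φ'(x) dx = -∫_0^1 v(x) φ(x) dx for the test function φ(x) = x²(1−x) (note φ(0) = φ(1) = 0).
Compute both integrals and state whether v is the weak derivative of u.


LHS = 1/60, RHS = 1/60. Yes, v = u' weakly.

u(x) = -x**2 + x - 2, classical derivative u'(x) = 1 - 2*x.
φ(x) = x²(1−x), so φ'(x) = x*(2 - 3*x).
Note φ(0) = φ(1) = 0, so the boundary term u·φ vanishes.
LHS = ∫_0^1 u(x) φ'(x) dx = ∫_0^1 (3*x^4 - 5*x^3 + 8*x^2 - 4*x) dx. Term by term:
  ∫_0^1 3*x^4 dx = 3/5;  ∫_0^1 -5*x^3 dx = -5/4;  ∫_0^1 8*x^2 dx = 8/3;
  ∫_0^1 -4*x dx = -2.
Sum: 3/5 − 5/4 + 8/3 − 2 = 1/60.
So LHS = 1/60.
∫_0^1 v(x) φ(x) dx = ∫_0^1 (2*x^4 - 3*x^3 + x^2) dx. Term by term:
  ∫_0^1 2*x^4 dx = 2/5;  ∫_0^1 -3*x^3 dx = -3/4;  ∫_0^1 x^2 dx = 1/3.
Sum: 2/5 − 3/4 + 1/3 = -1/60.
So RHS = -∫_0^1 v(x) φ(x) dx = 1/60.
LHS = RHS, so the identity holds for this test φ.
Moreover u is smooth here and v(x) = u'(x) = 1 - 2*x pointwise, so the identity holds for every test function. Hence v is the weak derivative of u.


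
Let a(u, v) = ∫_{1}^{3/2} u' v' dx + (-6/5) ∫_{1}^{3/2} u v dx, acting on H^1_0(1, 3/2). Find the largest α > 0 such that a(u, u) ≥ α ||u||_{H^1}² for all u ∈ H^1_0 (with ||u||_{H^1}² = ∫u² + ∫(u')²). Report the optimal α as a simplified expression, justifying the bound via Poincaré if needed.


α = 2*(-3 + 10*π^2)/(5*(1 + 4*π^2))

Coercivity of a(·,·) on H^1_0(1, 3/2) means a(u, u) ≥ α ||u||_{H^1}² for every u ∈ H^1_0.
The interval has length L = 1/2, and Poincaré/coercivity depend only on L. Here a(u, u) = ∫(u')² + (-6/5)·∫u².
Here c = -6/5 < 0 with |c| < (π/L)² = 4*π^2, so coercivity still holds. The condition a(u,u) ≥ α||u||_{H^1}² reads (1−α)∫(u')² ≥ (α−c)∫u². Any admissible α is ≤ 1 (rapidly oscillating u have ∫u²/∫(u')² → 0), and α = 1 would force 0 ≥ (1−c)∫u², impossible since c < 1; so 1−α > 0. By the sharp Poincaré inequality on H^1_0 of an interval of length L, ∫(u')² ≥ (π/L)²∫u² with equality for the first sine mode sin(π(x−x₀)/L) (x₀ the left endpoint), so the inequality holds for all u iff (1−α)(π/L)² ≥ α − c, i.e. α ≤ ((π/L)² + c)/((π/L)² + 1) = (1 + c(L/π)²)/(1 + (L/π)²). (Direct route, valid since c ≤ 0: Poincaré gives c∫u² ≥ c(L/π)²∫(u')², so a(u,u) ≥ (1 + c(L/π)²)∫(u')², while ||u||_{H^1}² ≤ (1 + (L/π)²)∫(u')²; dividing yields the same α.) With (π/L)² = 4*π^2 and c = -6/5, the largest admissible constant is α = ((π/L)² + c)/((π/L)² + 1).
Simplifying, α = 2*(-3 + 10*π^2)/(5*(1 + 4*π^2)).


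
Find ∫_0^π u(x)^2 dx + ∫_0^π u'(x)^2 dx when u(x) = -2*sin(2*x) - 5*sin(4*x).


||u||_{H^1(0,π)}^2 = 445*π/2

u'(x) = -4*cos(2*x) - 20*cos(4*x).
Expand u² and (u')² and integrate term by term on (0, π), using: for integers n ≥ 1, ∫_0^π sin²(nx) dx = ∫_0^π cos²(nx) dx = π/2; for n ≠ n', ∫_0^π sin(nx)sin(n'x) dx = ∫_0^π cos(nx)cos(n'x) dx = 0; and by product-to-sum, ∫_0^π sin(nx)cos(n'x) dx = ½∫_0^π [sin((n+n')x) + sin((n−n')x)] dx, which is 0 when n+n' is even and 2n/(n²−n'²) when n+n' is odd (it need not vanish on (0, π)).
  u² squared terms: (-5)²·∫sin(4x)² dx = 25·π/2 = 25*π/2;  (-2)²·∫sin(2x)² dx = 4·π/2 = 2*π.
  u² cross terms: 2·(-5)·(-2)·∫sin(4x)·sin(2x) dx = 20·(0) = 0.
  So ∫_0^π u² dx = 25*π/2 + 2*π + 0 = 29*π/2.
  (u')² squared terms: (-20)²·∫cos(4x)² dx = 400·π/2 = 200*π;  (-4)²·∫cos(2x)² dx = 16·π/2 = 8*π.
  (u')² cross terms: 2·(-20)·(-4)·∫cos(4x)·cos(2x) dx = 160·(0) = 0.
  So ∫_0^π (u')² dx = 200*π + 8*π + 0 = 208*π.
||u||_{H^1}^2 = (29*π/2) + (208*π) = 445*π/2.


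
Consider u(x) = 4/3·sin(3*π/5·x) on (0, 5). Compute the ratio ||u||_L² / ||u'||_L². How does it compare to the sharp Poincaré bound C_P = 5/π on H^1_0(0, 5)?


||u||_L² / ||u'||_L² = 5/(3*π) < C_P = 5/π.

u(x) = 4/3·sin(3*π/5·x), so u'(x) = 4*π*cos(3*π*x/5)/5.
Writing u(x) = A·sin(kπx/L) with A = 4/3 and k = 3, use ∫_0^L sin²(kπx/L) dx = L/2 and ∫_0^L cos²(kπx/L) dx = L/2.
u² = 16/9·sin²(3*π/5·x) and (u')² = 16*π^2/25·cos²(3*π/5·x), and each of sin², cos² integrates to L/2 = 5/2 over (0, 5).
∫_0^5 u² dx = 40/9, so ||u||_L² = 2*sqrt(10)/3.
∫_0^5 (u')² dx = 8*π^2/5, so ||u'||_L² = 2*sqrt(10)*π/5.
Ratio ||u||_L² / ||u'||_L² = 5/(3*π).
Sharp Poincaré constant on H^1_0(0, 5) is C_P = L/π = 5/π, achieved by sin(π/5·x).
This is the k = 3 harmonic; the ratio L/(kπ) is strictly less than C_P = L/π, consistent with the sharp inequality ||u||_L² ≤ C_P ||u'||_L².


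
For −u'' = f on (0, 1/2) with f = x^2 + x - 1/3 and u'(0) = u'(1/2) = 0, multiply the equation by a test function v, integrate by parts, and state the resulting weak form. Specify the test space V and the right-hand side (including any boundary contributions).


V = H^1(0, 1/2) (no boundary constraint on v; u is determined up to an additive constant); weak form: ∫_0^1/2 u'v' dx = ∫_0^1/2 (x^2 + x - 1/3) v dx for all v ∈ V.

Multiply both sides by a test function v and integrate from 0 to 1/2:
  ∫_0^1/2 −u''(x) v(x) dx = ∫_0^1/2 f(x) v(x) dx.
Integrate the LHS by parts once:
  ∫_0^1/2 −u'' v dx = −[u'(x) v(x)]_0^1/2 + ∫_0^1/2 u'(x) v'(x) dx.
Thus ∫_0^1/2 u'(x) v'(x) dx = ∫_0^1/2 f(x) v(x) dx + [u'(x) v(x)]_0^1/2.
Choose V so that boundary terms are either known or forced to vanish.
u has homogeneous Neumann: u'(0) = u'(1/2) = 0. So [u' v]_0^1/2 = 0·v(1/2) − 0·v(0) = 0 for any v; take V = H^1(0, 1/2).
Weak formulation: find u (satisfying any essential BC) such that ∫_0^1/2 u'(x) v'(x) dx = ∫_0^1/2 f v dx for all v ∈ V (homogeneous Neumann, so boundary terms vanish).
Substituting f(x) = x^2 + x - 1/3, the right-hand side is ∫_0^1/2 (x^2 + x - 1/3) v dx.
Compatibility check (pure Neumann): taking v ≡ 1 ∈ V gives 0 = ∫_0^1/2 f dx + (0) − (0), i.e. ∫_0^1/2 f dx must equal u'(0) − u'(1/2) = 0. Indeed ∫_0^1/2 (x^2 + x - 1/3) dx = 0, so the data are compatible. The solution is then unique only up to an additive constant (fix it e.g. by requiring ∫_0^1/2 u dx = 0).


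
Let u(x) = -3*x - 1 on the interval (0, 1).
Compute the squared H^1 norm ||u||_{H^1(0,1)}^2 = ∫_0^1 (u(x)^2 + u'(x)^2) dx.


||u||_{H^1}^2 = 16

The H^1 norm (squared) on an interval (0, L) is
  ||u||_{H^1}^2 = ∫_0^L u(x)^2 dx + ∫_0^L u'(x)^2 dx.
Compute u'(x) = -3.
Then u(x)^2 = 9*x**2 + 6*x + 1 and u'(x)^2 = 9.
Integrate each monomial from 0 to 1 using ∫_0^1 c·x^n dx = c·1^(n+1)/(n+1):
  ∫_0^1 u(x)^2 dx = ∫_0^1 (9*x^2 + 6*x + 1) dx. Term by term:
    ∫_0^1 9*x^2 dx = 3;  ∫_0^1 6*x dx = 3;  ∫_0^1 1 dx = 1.
  Sum: 3 + 3 + 1 = 7.
  ∫_0^1 u'(x)^2 dx = ∫_0^1 (9) dx. Term by term:
    ∫_0^1 9 dx = 9.
Adding: ||u||_{H^1}^2 = 7 + 9 = 16.


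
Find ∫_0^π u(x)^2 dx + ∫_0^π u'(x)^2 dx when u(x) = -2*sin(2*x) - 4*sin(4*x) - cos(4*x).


||u||_{H^1(0,π)}^2 = 309*π/2

u'(x) = 4*sin(4*x) - 4*cos(2*x) - 16*cos(4*x).
Expand u² and (u')² and integrate term by term on (0, π), using: for integers n ≥ 1, ∫_0^π sin²(nx) dx = ∫_0^π cos²(nx) dx = π/2; for n ≠ n', ∫_0^π sin(nx)sin(n'x) dx = ∫_0^π cos(nx)cos(n'x) dx = 0; and by product-to-sum, ∫_0^π sin(nx)cos(n'x) dx = ½∫_0^π [sin((n+n')x) + sin((n−n')x)] dx, which is 0 when n+n' is even and 2n/(n²−n'²) when n+n' is odd (it need not vanish on (0, π)).
  u² squared terms: (-1)²·∫cos(4x)² dx = 1·π/2 = π/2;  (-4)²·∫sin(4x)² dx = 16·π/2 = 8*π;  (-2)²·∫sin(2x)² dx = 4·π/2 = 2*π.
  u² cross terms: 2·(-1)·(-4)·∫cos(4x)·sin(4x) dx = 8·(0) = 0;  2·(-1)·(-2)·∫cos(4x)·sin(2x) dx = 4·(0) = 0;  2·(-4)·(-2)·∫sin(4x)·sin(2x) dx = 16·(0) = 0.
  So ∫_0^π u² dx = π/2 + 8*π + 2*π + 0 + 0 + 0 = 21*π/2.
  (u')² squared terms: (-16)²·∫cos(4x)² dx = 256·π/2 = 128*π;  (-4)²·∫cos(2x)² dx = 16·π/2 = 8*π;  (4)²·∫sin(4x)² dx = 16·π/2 = 8*π.
  (u')² cross terms: 2·(-16)·(-4)·∫cos(4x)·cos(2x) dx = 128·(0) = 0;  2·(-16)·(4)·∫cos(4x)·sin(4x) dx = -128·(0) = 0;  2·(-4)·(4)·∫cos(2x)·sin(4x) dx = -32·(0) = 0.
  So ∫_0^π (u')² dx = 128*π + 8*π + 8*π + 0 + 0 + 0 = 144*π.
||u||_{H^1}^2 = (21*π/2) + (144*π) = 309*π/2.


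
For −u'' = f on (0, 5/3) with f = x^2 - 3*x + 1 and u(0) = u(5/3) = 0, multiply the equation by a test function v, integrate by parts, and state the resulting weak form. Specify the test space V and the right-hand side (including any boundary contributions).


V = H^1_0(0, 5/3) (so v(0) = v(5/3) = 0); weak form: ∫_0^5/3 u'v' dx = ∫_0^5/3 (x^2 - 3*x + 1) v dx for all v ∈ V.

Multiply both sides by a test function v and integrate from 0 to 5/3:
  ∫_0^5/3 −u''(x) v(x) dx = ∫_0^5/3 f(x) v(x) dx.
Integrate the LHS by parts once:
  ∫_0^5/3 −u'' v dx = −[u'(x) v(x)]_0^5/3 + ∫_0^5/3 u'(x) v'(x) dx.
Thus ∫_0^5/3 u'(x) v'(x) dx = ∫_0^5/3 f(x) v(x) dx + [u'(x) v(x)]_0^5/3.
Choose V so that boundary terms are either known or forced to vanish.
u is Dirichlet: u(0) = u(5/3) = 0. Let V = H^1_0(0, 5/3); then v(0) = v(5/3) = 0, and [u' v]_0^5/3 = 0.
Weak formulation: find u (satisfying any essential BC) such that ∫_0^5/3 u'(x) v'(x) dx = ∫_0^5/3 f v dx for all v ∈ V.
Substituting f(x) = x^2 - 3*x + 1, the right-hand side is ∫_0^5/3 (x^2 - 3*x + 1) v dx.


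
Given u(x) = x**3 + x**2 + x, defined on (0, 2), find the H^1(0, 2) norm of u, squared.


||u||_{H^1}^2 = 22234/105

The H^1 norm (squared) on an interval (0, L) is
  ||u||_{H^1}^2 = ∫_0^L u(x)^2 dx + ∫_0^L u'(x)^2 dx.
Compute u'(x) = 3*x**2 + 2*x + 1.
Then u(x)^2 = x**6 + 2*x**5 + 3*x**4 + 2*x**3 + x**2 and u'(x)^2 = 9*x**4 + 12*x**3 + 10*x**2 + 4*x + 1.
Integrate each monomial from 0 to 2 using ∫_0^2 c·x^n dx = c·2^(n+1)/(n+1):
  ∫_0^2 u(x)^2 dx = ∫_0^2 (x^6 + 2*x^5 + 3*x^4 + 2*x^3 + x^2) dx. Term by term:
    ∫_0^2 x^6 dx = 128/7;  ∫_0^2 2*x^5 dx = 64/3;  ∫_0^2 3*x^4 dx = 96/5;
    ∫_0^2 2*x^3 dx = 8;  ∫_0^2 x^2 dx = 8/3.
  Sum: 128/7 + 64/3 + 96/5 + 8 + 8/3 = 2432/35.
  ∫_0^2 u'(x)^2 dx = ∫_0^2 (9*x^4 + 12*x^3 + 10*x^2 + 4*x + 1) dx. Term by term:
    ∫_0^2 9*x^4 dx = 288/5;  ∫_0^2 12*x^3 dx = 48;  ∫_0^2 10*x^2 dx = 80/3;
    ∫_0^2 4*x dx = 8;  ∫_0^2 1 dx = 2.
  Sum: 288/5 + 48 + 80/3 + 8 + 2 = 2134/15.
Adding: ||u||_{H^1}^2 = 2432/35 + 2134/15 = 22234/105.


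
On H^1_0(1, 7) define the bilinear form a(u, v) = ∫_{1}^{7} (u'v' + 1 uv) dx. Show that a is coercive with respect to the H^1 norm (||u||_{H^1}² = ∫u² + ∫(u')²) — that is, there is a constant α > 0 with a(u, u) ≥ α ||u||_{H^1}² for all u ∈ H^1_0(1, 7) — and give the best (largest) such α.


α = 1

Coercivity of a(·,·) on H^1_0(1, 7) means a(u, u) ≥ α ||u||_{H^1}² for every u ∈ H^1_0.
The interval has length L = 6, and Poincaré/coercivity depend only on L. Here a(u, u) = ∫(u')² + (1)·∫u².
Here c = 1 ≥ 1, so a(u,u) = ∫(u')² + c∫u² ≥ ∫(u')² + ∫u² = ||u||_{H^1}², i.e. α = 1 works. No larger α is possible: a(u,u) ≥ α||u||_{H^1}² means (1−α)∫(u')² ≥ (α−c)∫u², and for the modes u_n = sin(nπ(x−x₀)/L) (x₀ the left endpoint) one has ∫u_n²/∫(u_n')² = (L/(nπ))² → 0, so a(u_n,u_n)/||u_n||_{H^1}² → 1. Hence the optimal constant is α = 1.
Therefore α = 1.


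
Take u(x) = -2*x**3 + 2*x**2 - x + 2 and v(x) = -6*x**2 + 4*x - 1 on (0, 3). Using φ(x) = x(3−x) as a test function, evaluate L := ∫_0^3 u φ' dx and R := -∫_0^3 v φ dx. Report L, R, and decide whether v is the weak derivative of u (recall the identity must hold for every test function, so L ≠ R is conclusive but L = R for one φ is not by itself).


LHS = 252/5, RHS = 252/5. Yes, v = u' weakly.

u(x) = -2*x**3 + 2*x**2 - x + 2, classical derivative u'(x) = -6*x**2 + 4*x - 1.
φ(x) = x(3−x), so φ'(x) = 3 - 2*x.
Note φ(0) = φ(3) = 0, so the boundary term u·φ vanishes.
LHS = ∫_0^3 u(x) φ'(x) dx = ∫_0^3 (4*x^4 - 10*x^3 + 8*x^2 - 7*x + 6) dx. Term by term:
  ∫_0^3 4*x^4 dx = 972/5;  ∫_0^3 -10*x^3 dx = -405/2;  ∫_0^3 8*x^2 dx = 72;
  ∫_0^3 -7*x dx = -63/2;  ∫_0^3 6 dx = 18.
Sum: 972/5 − 405/2 + 72 − 63/2 + 18 = 252/5.
So LHS = 252/5.
∫_0^3 v(x) φ(x) dx = ∫_0^3 (6*x^4 - 22*x^3 + 13*x^2 - 3*x) dx. Term by term:
  ∫_0^3 6*x^4 dx = 1458/5;  ∫_0^3 -22*x^3 dx = -891/2;  ∫_0^3 13*x^2 dx = 117;
  ∫_0^3 -3*x dx = -27/2.
Sum: 1458/5 − 891/2 + 117 − 27/2 = -252/5.
So RHS = -∫_0^3 v(x) φ(x) dx = 252/5.
LHS = RHS, so the identity holds for this test φ.
Moreover u is smooth here and v(x) = u'(x) = -6*x**2 + 4*x - 1 pointwise, so the identity holds for every test function. Hence v is the weak derivative of u.


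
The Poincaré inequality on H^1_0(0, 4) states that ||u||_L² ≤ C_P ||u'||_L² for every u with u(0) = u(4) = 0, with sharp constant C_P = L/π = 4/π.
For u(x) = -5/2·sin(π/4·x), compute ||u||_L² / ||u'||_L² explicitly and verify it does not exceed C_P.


||u||_L² / ||u'||_L² = 4/π = C_P.

u(x) = -5/2·sin(π/4·x), so u'(x) = -5*π*cos(π*x/4)/8.
Writing u(x) = A·sin(kπx/L) with A = -5/2 and k = 1, use ∫_0^L sin²(kπx/L) dx = L/2 and ∫_0^L cos²(kπx/L) dx = L/2.
u² = 25/4·sin²(π/4·x) and (u')² = 25*π^2/64·cos²(π/4·x), and each of sin², cos² integrates to L/2 = 2 over (0, 4).
∫_0^4 u² dx = 25/2, so ||u||_L² = 5*sqrt(2)/2.
∫_0^4 (u')² dx = 25*π^2/32, so ||u'||_L² = 5*sqrt(2)*π/8.
Ratio ||u||_L² / ||u'||_L² = 4/π.
Sharp Poincaré constant on H^1_0(0, 4) is C_P = L/π = 4/π, achieved by sin(π/4·x).
This is the k = 1 eigenfunction (up to amplitude), so the ratio equals the sharp Poincaré constant exactly.


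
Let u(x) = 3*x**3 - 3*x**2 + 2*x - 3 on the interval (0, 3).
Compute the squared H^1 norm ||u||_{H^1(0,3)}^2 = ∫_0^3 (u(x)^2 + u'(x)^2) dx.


||u||_{H^1}^2 = 245739/70

The H^1 norm (squared) on an interval (0, L) is
  ||u||_{H^1}^2 = ∫_0^L u(x)^2 dx + ∫_0^L u'(x)^2 dx.
Compute u'(x) = 9*x**2 - 6*x + 2.
Then u(x)^2 = 9*x**6 - 18*x**5 + 21*x**4 - 30*x**3 + 22*x**2 - 12*x + 9 and u'(x)^2 = 81*x**4 - 108*x**3 + 72*x**2 - 24*x + 4.
Integrate each monomial from 0 to 3 using ∫_0^3 c·x^n dx = c·3^(n+1)/(n+1):
  ∫_0^3 u(x)^2 dx = ∫_0^3 (9*x^6 - 18*x^5 + 21*x^4 - 30*x^3 + 22*x^2 - 12*x + 9) dx. Term by term:
    ∫_0^3 9*x^6 dx = 19683/7;  ∫_0^3 -18*x^5 dx = -2187;  ∫_0^3 21*x^4 dx = 5103/5;
    ∫_0^3 -30*x^3 dx = -1215/2;  ∫_0^3 22*x^2 dx = 198;  ∫_0^3 -12*x dx = -54;
    ∫_0^3 9 dx = 27.
  Sum: 19683/7 − 2187 + 5103/5 − 1215/2 + 198 − 54 + 27 = 84627/70.
  ∫_0^3 u'(x)^2 dx = ∫_0^3 (81*x^4 - 108*x^3 + 72*x^2 - 24*x + 4) dx. Term by term:
    ∫_0^3 81*x^4 dx = 19683/5;  ∫_0^3 -108*x^3 dx = -2187;  ∫_0^3 72*x^2 dx = 648;
    ∫_0^3 -24*x dx = -108;  ∫_0^3 4 dx = 12.
  Sum: 19683/5 − 2187 + 648 − 108 + 12 = 11508/5.
Adding: ||u||_{H^1}^2 = 84627/70 + 11508/5 = 245739/70.


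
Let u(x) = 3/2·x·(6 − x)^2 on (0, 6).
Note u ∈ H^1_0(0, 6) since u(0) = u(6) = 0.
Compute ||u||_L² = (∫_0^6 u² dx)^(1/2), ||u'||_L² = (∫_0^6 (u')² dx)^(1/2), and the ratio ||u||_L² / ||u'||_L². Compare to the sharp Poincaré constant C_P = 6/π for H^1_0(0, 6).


||u||_L² / ||u'||_L² = 3*sqrt(14)/7 < C_P = 6/π.

u(x) = 3/2·x·(6 − x)^2, so u'(x) = 9*(x/2 - 3)*(x - 2).
u(x) = 3/2·x·(6 − x)^2 vanishes at x = 0 and x = 6, so u ∈ H^1_0(0, 6). Differentiate via the product rule and integrate the resulting polynomials term by term.
  ∫_0^6 u² dx = ∫_0^6 (9*x^6/4 - 54*x^5 + 486*x^4 - 1944*x^3 + 2916*x^2) dx. Term by term:
    ∫_0^6 9*x^6/4 dx = 629856/7;  ∫_0^6 -54*x^5 dx = -419904;  ∫_0^6 486*x^4 dx = 3779136/5;
    ∫_0^6 -1944*x^3 dx = -629856;  ∫_0^6 2916*x^2 dx = 209952.
  Sum: 629856/7 − 419904 + 3779136/5 − 629856 + 209952 = 209952/35.
  ∫_0^6 (u')² dx = ∫_0^6 (81*x^4/4 - 324*x^3 + 1782*x^2 - 3888*x + 2916) dx. Term by term:
    ∫_0^6 81*x^4/4 dx = 157464/5;  ∫_0^6 -324*x^3 dx = -104976;  ∫_0^6 1782*x^2 dx = 128304;
    ∫_0^6 -3888*x dx = -69984;  ∫_0^6 2916 dx = 17496.
  Sum: 157464/5 − 104976 + 128304 − 69984 + 17496 = 11664/5.
∫_0^6 u² dx = 209952/35, so ||u||_L² = 324*sqrt(70)/35.
∫_0^6 (u')² dx = 11664/5, so ||u'||_L² = 108*sqrt(5)/5.
Ratio ||u||_L² / ||u'||_L² = 3*sqrt(14)/7.
Sharp Poincaré constant on H^1_0(0, 6) is C_P = L/π = 6/π, achieved by sin(π/6·x).
A polynomial bump cannot attain the sharp Poincaré constant (only the first sine eigenfunction does), so the ratio is strictly less than C_P, consistent with ||u||_L² ≤ C_P ||u'||_L².


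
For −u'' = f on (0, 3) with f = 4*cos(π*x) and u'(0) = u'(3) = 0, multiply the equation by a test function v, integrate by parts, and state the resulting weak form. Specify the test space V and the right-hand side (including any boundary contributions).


V = H^1(0, 3) (no boundary constraint on v; u is determined up to an additive constant); weak form: ∫_0^3 u'v' dx = ∫_0^3 (4*cos(π*x)) v dx for all v ∈ V.

Multiply both sides by a test function v and integrate from 0 to 3:
  ∫_0^3 −u''(x) v(x) dx = ∫_0^3 f(x) v(x) dx.
Integrate the LHS by parts once:
  ∫_0^3 −u'' v dx = −[u'(x) v(x)]_0^3 + ∫_0^3 u'(x) v'(x) dx.
Thus ∫_0^3 u'(x) v'(x) dx = ∫_0^3 f(x) v(x) dx + [u'(x) v(x)]_0^3.
Choose V so that boundary terms are either known or forced to vanish.
u has homogeneous Neumann: u'(0) = u'(3) = 0. So [u' v]_0^3 = 0·v(3) − 0·v(0) = 0 for any v; take V = H^1(0, 3).
Weak formulation: find u (satisfying any essential BC) such that ∫_0^3 u'(x) v'(x) dx = ∫_0^3 f v dx for all v ∈ V (homogeneous Neumann, so boundary terms vanish).
Substituting f(x) = 4*cos(π*x), the right-hand side is ∫_0^3 (4*cos(π*x)) v dx.
Compatibility check (pure Neumann): taking v ≡ 1 ∈ V gives 0 = ∫_0^3 f dx + (0) − (0), i.e. ∫_0^3 f dx must equal u'(0) − u'(3) = 0. Indeed ∫_0^3 (4*cos(π*x)) dx = 0, so the data are compatible. The solution is then unique only up to an additive constant (fix it e.g. by requiring ∫_0^3 u dx = 0).


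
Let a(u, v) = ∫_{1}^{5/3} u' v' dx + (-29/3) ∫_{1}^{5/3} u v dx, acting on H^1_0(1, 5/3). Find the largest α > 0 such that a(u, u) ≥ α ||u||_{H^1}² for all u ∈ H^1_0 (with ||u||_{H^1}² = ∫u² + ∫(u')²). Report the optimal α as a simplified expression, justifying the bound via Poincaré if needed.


α = (-116 + 27*π^2)/(3*(4 + 9*π^2))

Coercivity of a(·,·) on H^1_0(1, 5/3) means a(u, u) ≥ α ||u||_{H^1}² for every u ∈ H^1_0.
The interval has length L = 2/3, and Poincaré/coercivity depend only on L. Here a(u, u) = ∫(u')² + (-29/3)·∫u².
Here c = -29/3 < 0 with |c| < (π/L)² = 9*π^2/4, so coercivity still holds. The condition a(u,u) ≥ α||u||_{H^1}² reads (1−α)∫(u')² ≥ (α−c)∫u². Any admissible α is ≤ 1 (rapidly oscillating u have ∫u²/∫(u')² → 0), and α = 1 would force 0 ≥ (1−c)∫u², impossible since c < 1; so 1−α > 0. By the sharp Poincaré inequality on H^1_0 of an interval of length L, ∫(u')² ≥ (π/L)²∫u² with equality for the first sine mode sin(π(x−x₀)/L) (x₀ the left endpoint), so the inequality holds for all u iff (1−α)(π/L)² ≥ α − c, i.e. α ≤ ((π/L)² + c)/((π/L)² + 1) = (1 + c(L/π)²)/(1 + (L/π)²). (Direct route, valid since c ≤ 0: Poincaré gives c∫u² ≥ c(L/π)²∫(u')², so a(u,u) ≥ (1 + c(L/π)²)∫(u')², while ||u||_{H^1}² ≤ (1 + (L/π)²)∫(u')²; dividing yields the same α.) With (π/L)² = 9*π^2/4 and c = -29/3, the largest admissible constant is α = ((π/L)² + c)/((π/L)² + 1).
Simplifying, α = (-116 + 27*π^2)/(3*(4 + 9*π^2)).


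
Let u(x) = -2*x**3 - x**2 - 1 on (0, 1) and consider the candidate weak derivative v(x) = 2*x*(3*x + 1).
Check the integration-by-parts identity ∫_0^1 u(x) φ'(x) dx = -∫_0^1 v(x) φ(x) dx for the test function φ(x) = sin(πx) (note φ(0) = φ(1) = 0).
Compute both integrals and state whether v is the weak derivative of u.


LHS = -24/π^3 + 8/π, RHS = -8/π + 24/π^3. No, v is not the weak derivative of u.

u(x) = -2*x**3 - x**2 - 1, classical derivative u'(x) = -6*x**2 - 2*x.
φ(x) = sin(πx), so φ'(x) = π*cos(π*x).
Note φ(0) = φ(1) = 0, so the boundary term u·φ vanishes.
LHS = ∫_0^1 u(x) φ'(x) dx = ∫_0^1 (-2*π*x^3*cos(π*x) - π*x^2*cos(π*x) - π*cos(π*x)) dx. Term by term:
  ∫_0^1 -π*cos(π*x) dx = 0;  ∫_0^1 -π*x^2*cos(π*x) dx = 2/π;  ∫_0^1 -2*π*x^3*cos(π*x) dx = -24/π^3 + 6/π.
Sum: 0 + 2/π + -24/π^3 + 6/π = -24/π^3 + 8/π.
So LHS = -24/π^3 + 8/π.
∫_0^1 v(x) φ(x) dx = ∫_0^1 (6*x^2*sin(π*x) + 2*x*sin(π*x)) dx. Term by term:
  ∫_0^1 2*x*sin(π*x) dx = 2/π;  ∫_0^1 6*x^2*sin(π*x) dx = -24/π^3 + 6/π.
Sum: 2/π + -24/π^3 + 6/π = -24/π^3 + 8/π.
So RHS = -∫_0^1 v(x) φ(x) dx = -8/π + 24/π^3.
LHS − RHS = -48/π^3 + 16/π ≠ 0, so the identity fails.
(For a valid weak derivative the identity must hold for EVERY test function, in particular this one. The failure shows v is NOT the weak derivative of u.)
Correct weak derivative would be u'(x) = -6*x**2 - 2*x.


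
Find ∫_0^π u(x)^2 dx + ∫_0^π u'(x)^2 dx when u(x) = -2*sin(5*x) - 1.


||u||_{H^1(0,π)}^2 = 8/5 + 53*π

u'(x) = -10*cos(5*x).
Expand u² and (u')² and integrate term by term on (0, π), using: for integers n ≥ 1, ∫_0^π sin²(nx) dx = ∫_0^π cos²(nx) dx = π/2; for n ≠ n', ∫_0^π sin(nx)sin(n'x) dx = ∫_0^π cos(nx)cos(n'x) dx = 0; and by product-to-sum, ∫_0^π sin(nx)cos(n'x) dx = ½∫_0^π [sin((n+n')x) + sin((n−n')x)] dx, which is 0 when n+n' is even and 2n/(n²−n'²) when n+n' is odd (it need not vanish on (0, π)). For the constant mode: ∫_0^π 1 dx = π, ∫_0^π cos(nx) dx = 0, ∫_0^π sin(nx) dx = (1−(−1)^n)/n.
  u² squared terms: (-1)²·∫1 dx = 1·π = π;  (-2)²·∫sin(5x)² dx = 4·π/2 = 2*π.
  u² cross terms: 2·(-1)·(-2)·∫1·sin(5x) dx = 4·(2/5) = 8/5.
  So ∫_0^π u² dx = π + 2*π + 8/5 = 8/5 + 3*π.
  (u')² squared terms: (-10)²·∫cos(5x)² dx = 100·π/2 = 50*π.
  So ∫_0^π (u')² dx = 50*π.
||u||_{H^1}^2 = (8/5 + 3*π) + (50*π) = 8/5 + 53*π.


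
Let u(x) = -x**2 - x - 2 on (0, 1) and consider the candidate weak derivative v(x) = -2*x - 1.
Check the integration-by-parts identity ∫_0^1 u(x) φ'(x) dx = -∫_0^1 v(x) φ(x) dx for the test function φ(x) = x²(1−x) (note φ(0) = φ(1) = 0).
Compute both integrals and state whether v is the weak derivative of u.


LHS = 11/60, RHS = 11/60. Yes, v = u' weakly.

u(x) = -x**2 - x - 2, classical derivative u'(x) = -2*x - 1.
φ(x) = x²(1−x), so φ'(x) = x*(2 - 3*x).
Note φ(0) = φ(1) = 0, so the boundary term u·φ vanishes.
LHS = ∫_0^1 u(x) φ'(x) dx = ∫_0^1 (3*x^4 + x^3 + 4*x^2 - 4*x) dx. Term by term:
  ∫_0^1 3*x^4 dx = 3/5;  ∫_0^1 x^3 dx = 1/4;  ∫_0^1 4*x^2 dx = 4/3;
  ∫_0^1 -4*x dx = -2.
Sum: 3/5 + 1/4 + 4/3 − 2 = 11/60.
So LHS = 11/60.
∫_0^1 v(x) φ(x) dx = ∫_0^1 (2*x^4 - x^3 - x^2) dx. Term by term:
  ∫_0^1 2*x^4 dx = 2/5;  ∫_0^1 -x^3 dx = -1/4;  ∫_0^1 -x^2 dx = -1/3.
Sum: 2/5 − 1/4 − 1/3 = -11/60.
So RHS = -∫_0^1 v(x) φ(x) dx = 11/60.
LHS = RHS, so the identity holds for this test φ.
Moreover u is smooth here and v(x) = u'(x) = -2*x - 1 pointwise, so the identity holds for every test function. Hence v is the weak derivative of u.


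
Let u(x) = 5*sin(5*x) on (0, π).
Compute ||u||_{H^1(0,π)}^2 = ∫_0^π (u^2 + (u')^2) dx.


||u||_{H^1(0,π)}^2 = 325*π

u'(x) = 25*cos(5*x).
Expand u² and (u')² and integrate term by term on (0, π), using: for integers n ≥ 1, ∫_0^π sin²(nx) dx = ∫_0^π cos²(nx) dx = π/2; for n ≠ n', ∫_0^π sin(nx)sin(n'x) dx = ∫_0^π cos(nx)cos(n'x) dx = 0; and by product-to-sum, ∫_0^π sin(nx)cos(n'x) dx = ½∫_0^π [sin((n+n')x) + sin((n−n')x)] dx, which is 0 when n+n' is even and 2n/(n²−n'²) when n+n' is odd (it need not vanish on (0, π)).
  u² squared terms: (5)²·∫sin(5x)² dx = 25·π/2 = 25*π/2.
  So ∫_0^π u² dx = 25*π/2.
  (u')² squared terms: (25)²·∫cos(5x)² dx = 625·π/2 = 625*π/2.
  So ∫_0^π (u')² dx = 625*π/2.
||u||_{H^1}^2 = (25*π/2) + (625*π/2) = 325*π.


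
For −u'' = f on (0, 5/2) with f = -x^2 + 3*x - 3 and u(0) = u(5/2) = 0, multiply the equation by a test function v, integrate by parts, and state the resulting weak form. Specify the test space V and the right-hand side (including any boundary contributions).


V = H^1_0(0, 5/2) (so v(0) = v(5/2) = 0); weak form: ∫_0^5/2 u'v' dx = ∫_0^5/2 (-x^2 + 3*x - 3) v dx for all v ∈ V.

Multiply both sides by a test function v and integrate from 0 to 5/2:
  ∫_0^5/2 −u''(x) v(x) dx = ∫_0^5/2 f(x) v(x) dx.
Integrate the LHS by parts once:
  ∫_0^5/2 −u'' v dx = −[u'(x) v(x)]_0^5/2 + ∫_0^5/2 u'(x) v'(x) dx.
Thus ∫_0^5/2 u'(x) v'(x) dx = ∫_0^5/2 f(x) v(x) dx + [u'(x) v(x)]_0^5/2.
Choose V so that boundary terms are either known or forced to vanish.
u is Dirichlet: u(0) = u(5/2) = 0. Let V = H^1_0(0, 5/2); then v(0) = v(5/2) = 0, and [u' v]_0^5/2 = 0.
Weak formulation: find u (satisfying any essential BC) such that ∫_0^5/2 u'(x) v'(x) dx = ∫_0^5/2 f v dx for all v ∈ V.
Substituting f(x) = -x^2 + 3*x - 3, the right-hand side is ∫_0^5/2 (-x^2 + 3*x - 3) v dx.


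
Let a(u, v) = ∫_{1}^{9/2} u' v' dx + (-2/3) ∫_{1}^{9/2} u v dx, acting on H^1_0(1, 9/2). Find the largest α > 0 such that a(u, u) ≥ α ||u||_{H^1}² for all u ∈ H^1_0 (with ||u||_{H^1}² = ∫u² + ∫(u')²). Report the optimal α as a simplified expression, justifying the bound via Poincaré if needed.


α = 2*(-49 + 6*π^2)/(3*(4*π^2 + 49))

Coercivity of a(·,·) on H^1_0(1, 9/2) means a(u, u) ≥ α ||u||_{H^1}² for every u ∈ H^1_0.
The interval has length L = 7/2, and Poincaré/coercivity depend only on L. Here a(u, u) = ∫(u')² + (-2/3)·∫u².
Here c = -2/3 < 0 with |c| < (π/L)² = 4*π^2/49, so coercivity still holds. The condition a(u,u) ≥ α||u||_{H^1}² reads (1−α)∫(u')² ≥ (α−c)∫u². Any admissible α is ≤ 1 (rapidly oscillating u have ∫u²/∫(u')² → 0), and α = 1 would force 0 ≥ (1−c)∫u², impossible since c < 1; so 1−α > 0. By the sharp Poincaré inequality on H^1_0 of an interval of length L, ∫(u')² ≥ (π/L)²∫u² with equality for the first sine mode sin(π(x−x₀)/L) (x₀ the left endpoint), so the inequality holds for all u iff (1−α)(π/L)² ≥ α − c, i.e. α ≤ ((π/L)² + c)/((π/L)² + 1) = (1 + c(L/π)²)/(1 + (L/π)²). (Direct route, valid since c ≤ 0: Poincaré gives c∫u² ≥ c(L/π)²∫(u')², so a(u,u) ≥ (1 + c(L/π)²)∫(u')², while ||u||_{H^1}² ≤ (1 + (L/π)²)∫(u')²; dividing yields the same α.) With (π/L)² = 4*π^2/49 and c = -2/3, the largest admissible constant is α = ((π/L)² + c)/((π/L)² + 1).
Simplifying, α = 2*(-49 + 6*π^2)/(3*(4*π^2 + 49)).
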